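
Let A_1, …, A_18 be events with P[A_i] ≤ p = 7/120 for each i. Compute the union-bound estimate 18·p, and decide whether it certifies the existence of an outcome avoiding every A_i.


Union bound: P[∪_{i=1}^{18} A_i] ≤ Σ_i P[A_i] ≤ 18·p = 18·(7/120) = 21/20.
Numerically: 21/20 ≈ 1.0500.
Is 21/20 < 1? NO.
Since the bound 21/20 is ≥ 1, the union bound is uninformative here; it does NOT by itself certify existence.

18·p = 21/20 ≈ 1.0500; existence NOT certified by the union bound.


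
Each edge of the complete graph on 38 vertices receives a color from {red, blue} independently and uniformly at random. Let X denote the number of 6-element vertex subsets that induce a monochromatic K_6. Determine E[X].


Let X = Σ_S X_S over the C(38, 6) = 2760681 subsets S of size 6, where X_S = 1 if the K_6 on S is monochromatic.
For a fixed S, the K_6 on S has C(6, 2) = 15 edges. P[all 15 edges red] = (1/2)^15, and likewise for blue, so P[monochromatic] = 2·(1/2)^15 = 2^{1 − 15} = 1/16384.
By linearity of expectation: E[X] = C(38, 6) · 2^{1 − 15} = 2760681 · 1/16384 = 2760681/16384.
Numerically: E[X] ≈ 168.499.

E[X] = C(38,6)·2^(1−C(6,2)) = 2760681/16384 ≈ 168.499.


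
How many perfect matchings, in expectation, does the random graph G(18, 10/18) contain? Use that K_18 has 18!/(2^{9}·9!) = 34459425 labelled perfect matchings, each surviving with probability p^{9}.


K_18 has 18!/(2^{9}·9!) = 34459425 labelled perfect matchings.
For each such perfect matching H, let X_H = 1 if all 9 edges of H are present in G. Then P[X_H = 1] = p^{9} = (5/9)^{9} = 1953125/387420489.
By linearity of expectation: E[X] = Σ_H E[X_H] = 34459425 · p^{9} = 34459425 · 1953125/387420489 = 830908203125/4782969.
Numerically: E[X] ≈ 1.737e+05.

E[X] = 34459425 · (5/9)^{9} = 830908203125/4782969 ≈ 1.737e+05.


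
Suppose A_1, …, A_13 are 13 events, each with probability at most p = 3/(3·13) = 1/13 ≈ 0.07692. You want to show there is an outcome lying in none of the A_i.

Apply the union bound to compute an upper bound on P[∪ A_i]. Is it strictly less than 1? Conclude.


Union bound: P[∪_{i=1}^{13} A_i] ≤ Σ_i P[A_i] ≤ 13·p = 13·(1/13) = 1.
Numerically: 1 ≈ 1.00000.
Is 1 < 1? NO.
Since the bound 1 is ≥ 1, the union bound is uninformative here; it does NOT by itself certify existence.

13·p = 1 ≈ 1.00000; existence NOT certified by the union bound.


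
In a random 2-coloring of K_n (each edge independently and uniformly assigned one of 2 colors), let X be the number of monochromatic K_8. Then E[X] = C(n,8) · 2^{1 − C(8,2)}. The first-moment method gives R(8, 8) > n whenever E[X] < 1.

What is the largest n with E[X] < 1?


We need C(n, 8) · 2^{1 − 28} < 1, i.e. C(n, 8) < 2^{28 − 1} = 134217728.
Check values of n near the boundary:
  n = 41: C(41, 8) = 95548245; 95548245 < 134217728? YES
  n = 42: C(42, 8) = 118030185; 118030185 < 134217728? YES
  n = 43: C(43, 8) = 145008513; 145008513 < 134217728? NO
  n = 44: C(44, 8) = 177232627; 177232627 < 134217728? NO
The largest n with C(n, 8) < 134217728 is n = 42 (where E[X] = 118030185/134217728 ≈ 0.879393). Hence R(8, 8) > 42, i.e. R(8, 8) ≥ 43.

Largest n = 42; hence R(8, 8) > 42.


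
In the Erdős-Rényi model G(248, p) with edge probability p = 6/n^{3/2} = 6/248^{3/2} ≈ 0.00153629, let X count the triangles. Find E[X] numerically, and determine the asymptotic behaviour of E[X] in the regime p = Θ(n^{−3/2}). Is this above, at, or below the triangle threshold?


Number of potential triangles: C(248, 3) = 2511496.
Each occurs with probability p³ ≈ (0.00153629)³ ≈ 3.62594479e-09.
By linearity: E[X] = C(248, 3)·p³ ≈ 2511496 · 3.62594479e-09 ≈ 0.009107.
Since α = 3/2 > 1, p = c/n^{3/2} = o(1/n) is below the triangle threshold p ~ 1/n. Asymptotically E[X] ~ (c³/6)·n^{3(1−α)} = (6³/6)·n^{-1.5} → 0, so by Markov's inequality G has no triangles w.h.p.

E[X] ≈ 0.009107; in regime p = Θ(1/n^{3/2}) E[X] tends to 0 (below the triangle threshold p ~ 1/n).


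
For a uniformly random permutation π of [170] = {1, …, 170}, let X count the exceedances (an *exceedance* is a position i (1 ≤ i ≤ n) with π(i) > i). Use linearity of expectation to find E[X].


Write X = Σ_{i=1}^{170} X_i, where X_i = 1_{π(i) > i}.
For each fixed i, π(i) is uniform over {1, …, 170} (marginal of a uniform permutation), so P[π(i) > i] = (n − i)/n. Summing: Σ_{i=1}^{170} (n − i)/n = (0 + 1 + … + 169)/170 = 170(170 − 1)/(2·170) = (170 − 1)/2.
Hence E[X] = Σ_{i=1}^{170} (170 − i)/170 = 169/2 ≈ 84.50000.

E[X] = 169/2 = 84.50000.


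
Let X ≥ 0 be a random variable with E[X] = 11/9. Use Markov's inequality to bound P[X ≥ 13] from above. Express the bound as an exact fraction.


μ = E[X] = 11/9, a = 13.
Markov: P[X ≥ 13] ≤ μ/a = (11/9)/13 = 11/117.
Numerically: ≈ 0.0940.
(Since a = 13 > μ = 1.2222, the bound 11/117 is < 1 and informative.)

P[X ≥ 13] ≤ 11/117 ≈ 0.0940.


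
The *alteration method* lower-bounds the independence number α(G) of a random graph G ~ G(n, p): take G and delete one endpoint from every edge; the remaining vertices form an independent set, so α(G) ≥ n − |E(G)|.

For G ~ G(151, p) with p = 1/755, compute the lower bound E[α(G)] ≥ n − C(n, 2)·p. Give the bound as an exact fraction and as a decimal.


E[|E(G)|] = C(151, 2)·p = 11325 · (1/755) = 15.
E[α(G)] ≥ n − E[|E(G)|] = 151 − 15 = 136.
Numerically: ≈ 136.000.
(This is only a lower bound; the true E[α(G)] may be larger.)

E[α(G)] ≥ 136 ≈ 136.000.


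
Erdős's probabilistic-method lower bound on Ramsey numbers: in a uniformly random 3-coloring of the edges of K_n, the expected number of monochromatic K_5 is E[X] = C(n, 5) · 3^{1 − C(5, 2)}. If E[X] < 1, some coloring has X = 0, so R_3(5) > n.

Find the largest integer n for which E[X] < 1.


We need C(n, 5) · 3^{1 − 10} < 1, i.e. C(n, 5) < 3^{10 − 1} = 19683.
Check values of n near the boundary:
  n = 18: C(18, 5) = 8568; 8568 < 19683? YES
  n = 19: C(19, 5) = 11628; 11628 < 19683? YES
  n = 20: C(20, 5) = 15504; 15504 < 19683? YES
  n = 21: C(21, 5) = 20349; 20349 < 19683? NO
  n = 22: C(22, 5) = 26334; 26334 < 19683? NO
  n = 23: C(23, 5) = 33649; 33649 < 19683? NO
The largest n with C(n, 5) < 19683 is n = 20 (where E[X] = 5168/6561 ≈ 0.78768). Hence R_3(5) > 20, i.e. R_3(5) ≥ 21.

Largest n = 20; hence R_3(5) > 20.


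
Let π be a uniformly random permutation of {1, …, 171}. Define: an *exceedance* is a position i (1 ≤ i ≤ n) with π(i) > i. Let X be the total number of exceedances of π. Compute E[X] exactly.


Write X = Σ_{i=1}^{171} X_i, where X_i = 1_{π(i) > i}.
For each fixed i, π(i) is uniform over {1, …, 171} (marginal of a uniform permutation), so P[π(i) > i] = (n − i)/n. Summing: Σ_{i=1}^{171} (n − i)/n = (0 + 1 + … + 170)/171 = 171(171 − 1)/(2·171) = (171 − 1)/2.
Hence E[X] = Σ_{i=1}^{171} (171 − i)/171 = 85 ≈ 85.0000.

E[X] = 85 = 85.0000.


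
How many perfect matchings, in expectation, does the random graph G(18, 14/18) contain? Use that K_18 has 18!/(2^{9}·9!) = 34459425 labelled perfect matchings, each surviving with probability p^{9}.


K_18 has 18!/(2^{9}·9!) = 34459425 labelled perfect matchings.
For each such perfect matching H, let X_H = 1 if all 9 edges of H are present in G. Then P[X_H = 1] = p^{9} = (7/9)^{9} = 40353607/387420489.
By linearity: E[X] = Σ_H E[X_H] = 34459425 · p^{9} = 34459425 · 40353607/387420489 = 17167433257975/4782969.
Numerically: E[X] ≈ 3.5893e+06.

E[X] = 34459425 · (7/9)^{9} = 17167433257975/4782969 ≈ 3.5893e+06.


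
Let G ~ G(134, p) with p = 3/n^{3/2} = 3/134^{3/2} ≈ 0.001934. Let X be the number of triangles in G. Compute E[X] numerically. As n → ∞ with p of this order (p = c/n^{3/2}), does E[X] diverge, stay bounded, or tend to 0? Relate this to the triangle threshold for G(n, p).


Number of potential triangles: C(134, 3) = 392084.
Each occurs with probability p³ ≈ (0.001934)³ ≈ 7.234228e-09.
By linearity: E[X] = C(134, 3)·p³ ≈ 392084 · 7.234228e-09 ≈ 0.0028.
Since α = 3/2 > 1, p = c/n^{3/2} = o(1/n) is below the triangle threshold p ~ 1/n. Asymptotically E[X] ~ (c³/6)·n^{3(1−α)} = (3³/6)·n^{-1.5} → 0, so by Markov's inequality G has no triangles w.h.p.

E[X] ≈ 0.0028; in regime p = Θ(1/n^{3/2}) E[X] tends to 0 (below the triangle threshold p ~ 1/n).


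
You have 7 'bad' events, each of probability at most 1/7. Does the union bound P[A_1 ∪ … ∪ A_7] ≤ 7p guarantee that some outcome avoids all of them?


Union bound: P[∪_{i=1}^{7} A_i] ≤ Σ_i P[A_i] ≤ 7·p = 7·(1/7) = 1.
Numerically: 1 ≈ 1.0000000.
Is 1 < 1? NO.
Since the bound 1 is ≥ 1, the union bound is uninformative here; it does NOT by itself certify existence.

7·p = 1 ≈ 1.0000000; existence NOT certified by the union bound.


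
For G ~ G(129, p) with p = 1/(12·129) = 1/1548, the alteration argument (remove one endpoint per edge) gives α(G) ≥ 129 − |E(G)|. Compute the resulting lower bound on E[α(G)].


E[|E(G)|] = C(129, 2)·p = 8256 · (1/1548) = 16/3.
E[α(G)] ≥ n − E[|E(G)|] = 129 − 16/3 = 371/3.
Numerically: ≈ 123.6667.
(This is only a lower bound; the true E[α(G)] may be larger.)

E[α(G)] ≥ 371/3 ≈ 123.6667.


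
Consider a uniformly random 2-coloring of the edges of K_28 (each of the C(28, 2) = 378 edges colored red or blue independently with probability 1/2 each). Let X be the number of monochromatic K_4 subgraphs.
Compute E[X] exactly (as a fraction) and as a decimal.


Let X = Σ_S X_S over the C(28, 4) = 20475 subsets S of size 4, where X_S = 1 if the K_4 on S is monochromatic.
For a fixed S, the K_4 on S has C(4, 2) = 6 edges. P[all 6 edges red] = (1/2)^6, and likewise for blue, so P[monochromatic] = 2·(1/2)^6 = 2^{1 − 6} = 1/32.
By linearity of expectation: E[X] = C(28, 4) · 2^{1 − 6} = 20475 · 1/32 = 20475/32.
Numerically: E[X] ≈ 639.844.

E[X] = C(28,4)·2^(1−C(4,2)) = 20475/32 ≈ 639.844.


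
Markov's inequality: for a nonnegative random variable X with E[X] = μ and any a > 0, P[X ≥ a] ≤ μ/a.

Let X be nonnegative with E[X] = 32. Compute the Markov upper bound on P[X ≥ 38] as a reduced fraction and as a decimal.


μ = E[X] = 32, a = 38.
Markov: P[X ≥ 38] ≤ μ/a = (32)/38 = 16/19.
Numerically: ≈ 0.842105.
(Since a = 38 > μ = 32.000000, the bound 16/19 is < 1 and informative.)

P[X ≥ 38] ≤ 16/19 ≈ 0.842105.


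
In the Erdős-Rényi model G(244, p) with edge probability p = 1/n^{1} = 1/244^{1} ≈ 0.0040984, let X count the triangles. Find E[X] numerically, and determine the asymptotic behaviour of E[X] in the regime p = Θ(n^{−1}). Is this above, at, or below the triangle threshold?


Number of potential triangles: C(244, 3) = 2391444.
Each occurs with probability p³ ≈ (0.0040984)³ ≈ 6.8838361e-08.
By linearity: E[X] = C(244, 3)·p³ ≈ 2391444 · 6.8838361e-08 ≈ 0.16462.
Here α = 1, so p = 1/n is exactly at the triangle threshold p ~ 1/n. Asymptotically E[X] → c³/6 = 1³/6 = 1/6 ≈ 0.16667, a bounded constant. In this regime the triangle count is asymptotically Poisson(c³/6).

E[X] ≈ 0.16462; in regime p = Θ(1/n^{1}) E[X] stays bounded (at the triangle threshold p ~ 1/n).


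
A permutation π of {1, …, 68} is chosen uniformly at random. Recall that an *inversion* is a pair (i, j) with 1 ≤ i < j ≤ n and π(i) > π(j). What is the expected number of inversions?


Write X = Σ X_I over the C(68, 2) = 2278 pairs i < j, with X_I the indicator of one inversion.
There are 2278 indicators.
For each fixed pair i < j, the values π(i) and π(j) are two distinct elements of {1, …, 68} in uniformly random order; by symmetry P[π(i) > π(j)] = 1/2.
By linearity: E[X] = 2278 · (1/2) = C(68, 2) · (1/2) = 2278/2 = 1139 ≈ 1139.00000.

E[X] = 1139 = 1139.00000.


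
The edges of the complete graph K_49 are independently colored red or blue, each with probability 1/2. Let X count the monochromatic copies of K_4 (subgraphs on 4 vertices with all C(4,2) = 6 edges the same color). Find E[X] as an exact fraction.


Let X = Σ_S X_S over the C(49, 4) = 211876 subsets S of size 4, where X_S = 1 if the K_4 on S is monochromatic.
For a fixed S, the K_4 on S has C(4, 2) = 6 edges. P[all 6 edges red] = (1/2)^6, and likewise for blue, so P[monochromatic] = 2·(1/2)^6 = 2^{1 − 6} = 1/32.
By linearity: E[X] = C(49, 4) · 2^{1 − 6} = 211876 · 1/32 = 52969/8.
Numerically: E[X] ≈ 6621.125.

E[X] = C(49,4)·2^(1−C(4,2)) = 52969/8 ≈ 6621.125.


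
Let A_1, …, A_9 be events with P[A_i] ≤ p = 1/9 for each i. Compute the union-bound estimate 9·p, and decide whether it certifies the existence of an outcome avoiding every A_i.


Union bound: P[∪_{i=1}^{9} A_i] ≤ Σ_i P[A_i] ≤ 9·p = 9·(1/9) = 1.
Numerically: 1 ≈ 1.000.
Is 1 < 1? NO.
Since the bound 1 is ≥ 1, the union bound is uninformative here; it does NOT by itself certify existence.

9·p = 1 ≈ 1.000; existence NOT certified by the union bound.


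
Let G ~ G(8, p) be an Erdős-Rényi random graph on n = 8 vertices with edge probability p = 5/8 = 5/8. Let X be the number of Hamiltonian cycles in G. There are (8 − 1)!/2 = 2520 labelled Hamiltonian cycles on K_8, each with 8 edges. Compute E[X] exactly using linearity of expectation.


K_8 has (8 − 1)!/2 = 2520 labelled Hamiltonian cycles.
For each such Hamiltonian cycle H, let X_H = 1 if all 8 edges of H are present in G. Then P[X_H = 1] = p^{8} = (5/8)^{8} = 390625/16777216.
Summing the indicators: E[X] = Σ_H E[X_H] = 2520 · p^{8} = 2520 · 390625/16777216 = 123046875/2097152.
Numerically: E[X] ≈ 58.67.

E[X] = 2520 · (5/8)^{8} = 123046875/2097152 ≈ 58.67.


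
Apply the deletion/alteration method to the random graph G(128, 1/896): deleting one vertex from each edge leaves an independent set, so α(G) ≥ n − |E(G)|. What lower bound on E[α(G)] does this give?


E[|E(G)|] = C(128, 2)·p = 8128 · (1/896) = 127/14.
E[α(G)] ≥ n − E[|E(G)|] = 128 − 127/14 = 1665/14.
Numerically: ≈ 118.929.
(This is only a lower bound; the true E[α(G)] may be larger.)

E[α(G)] ≥ 1665/14 ≈ 118.929.


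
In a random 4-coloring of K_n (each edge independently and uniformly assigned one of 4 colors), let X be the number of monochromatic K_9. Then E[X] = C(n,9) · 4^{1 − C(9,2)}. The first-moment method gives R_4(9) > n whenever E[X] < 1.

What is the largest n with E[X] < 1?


We need C(n, 9) · 4^{1 − 36} < 1, i.e. C(n, 9) < 4^{36 − 1} = 1180591620717411303424.
Check values of n near the boundary:
  n = 911: C(911, 9) = 1144686900492291197405; 1144686900492291197405 < 1180591620717411303424? YES
  n = 912: C(912, 9) = 1156095740032081475120; 1156095740032081475120 < 1180591620717411303424? YES
  n = 913: C(913, 9) = 1167605542753639808390; 1167605542753639808390 < 1180591620717411303424? YES
  n = 914: C(914, 9) = 1179217089587653905932; 1179217089587653905932 < 1180591620717411303424? YES
  n = 915: C(915, 9) = 1190931166636537885130; 1190931166636537885130 < 1180591620717411303424? NO
The largest n with C(n, 9) < 1180591620717411303424 is n = 914 (where E[X] = 294804272396913476483/295147905179352825856 ≈ 0.999). Hence R_4(9) > 914, i.e. R_4(9) ≥ 915.

Largest n = 914; hence R_4(9) > 914.


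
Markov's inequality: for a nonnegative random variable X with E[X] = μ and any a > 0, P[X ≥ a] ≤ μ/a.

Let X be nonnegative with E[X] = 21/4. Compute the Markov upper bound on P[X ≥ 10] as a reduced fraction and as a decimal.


μ = E[X] = 21/4, a = 10.
Markov: P[X ≥ 10] ≤ μ/a = (21/4)/10 = 21/40.
Numerically: ≈ 0.525000.
(Since a = 10 > μ = 5.250000, the bound 21/40 is < 1 and informative.)

P[X ≥ 10] ≤ 21/40 ≈ 0.525000.


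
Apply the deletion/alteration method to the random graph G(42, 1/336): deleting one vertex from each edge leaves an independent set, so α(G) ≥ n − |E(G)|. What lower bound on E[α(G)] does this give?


E[|E(G)|] = C(42, 2)·p = 861 · (1/336) = 41/16.
E[α(G)] ≥ n − E[|E(G)|] = 42 − 41/16 = 631/16.
Numerically: ≈ 39.43750.
(This is only a lower bound; the true E[α(G)] may be larger.)

E[α(G)] ≥ 631/16 ≈ 39.43750.


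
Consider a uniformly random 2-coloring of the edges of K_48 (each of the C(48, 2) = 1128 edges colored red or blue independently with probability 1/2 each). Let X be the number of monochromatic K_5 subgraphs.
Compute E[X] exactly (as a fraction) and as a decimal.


Let X = Σ_S X_S over the C(48, 5) = 1712304 subsets S of size 5, where X_S = 1 if the K_5 on S is monochromatic.
For a fixed S, the K_5 on S has C(5, 2) = 10 edges. P[all 10 edges red] = (1/2)^10, and likewise for blue, so P[monochromatic] = 2·(1/2)^10 = 2^{1 − 10} = 1/512.
By linearity of expectation: E[X] = C(48, 5) · 2^{1 − 10} = 1712304 · 1/512 = 107019/32.
Numerically: E[X] ≈ 3344.343750.

E[X] = C(48,5)·2^(1−C(5,2)) = 107019/32 ≈ 3344.343750.


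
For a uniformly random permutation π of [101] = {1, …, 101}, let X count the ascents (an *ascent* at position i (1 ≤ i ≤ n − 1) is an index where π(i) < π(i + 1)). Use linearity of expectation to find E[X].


Write X = Σ X_I over i = 1, …, 100, with X_I the indicator of one ascent.
There are 100 indicators.
For each fixed i, the pair (π(i), π(i+1)) is a uniformly random ordered pair of distinct values from {1, …, 101}; by symmetry P[π(i) < π(i+1)] = 1/2.
By linearity: E[X] = 100 · (1/2) = (101 − 1) · (1/2) = 50 ≈ 50.0000.

E[X] = 50 = 50.0000.


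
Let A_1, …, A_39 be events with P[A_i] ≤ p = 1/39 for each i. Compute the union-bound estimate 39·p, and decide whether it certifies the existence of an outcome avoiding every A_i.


Union bound: P[∪_{i=1}^{39} A_i] ≤ Σ_i P[A_i] ≤ 39·p = 39·(1/39) = 1.
Numerically: 1 ≈ 1.000000.
Is 1 < 1? NO.
Since the bound 1 is ≥ 1, the union bound is uninformative here; it does NOT by itself certify existence.

39·p = 1 ≈ 1.000000; existence NOT certified by the union bound.


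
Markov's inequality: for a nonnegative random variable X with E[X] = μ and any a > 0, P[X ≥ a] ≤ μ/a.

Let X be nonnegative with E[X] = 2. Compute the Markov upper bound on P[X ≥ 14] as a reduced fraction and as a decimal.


μ = E[X] = 2, a = 14.
Markov: P[X ≥ 14] ≤ μ/a = (2)/14 = 1/7.
Numerically: ≈ 0.143.
(Since a = 14 > μ = 2.000, the bound 1/7 is < 1 and informative.)

P[X ≥ 14] ≤ 1/7 ≈ 0.143.


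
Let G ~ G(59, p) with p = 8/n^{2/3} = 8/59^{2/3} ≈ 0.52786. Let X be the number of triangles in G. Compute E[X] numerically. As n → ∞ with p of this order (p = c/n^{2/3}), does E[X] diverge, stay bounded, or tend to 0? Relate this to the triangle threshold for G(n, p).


Number of potential triangles: C(59, 3) = 32509.
Each occurs with probability p³ ≈ (0.52786)³ ≈ 1.4708417e-01.
By linearity: E[X] = C(59, 3)·p³ ≈ 32509 · 1.4708417e-01 ≈ 4781.55932.
Since α = 2/3 < 1, p = c/n^{2/3} ≫ 1/n is above the triangle threshold p ~ 1/n. Asymptotically E[X] ~ (c³/6)·n^{3(1−α)} = (8³/6)·n^{1} → ∞; triangles are abundant w.h.p.

E[X] ≈ 4781.55932; in regime p = Θ(1/n^{2/3}) E[X] diverges (above the triangle threshold p ~ 1/n).


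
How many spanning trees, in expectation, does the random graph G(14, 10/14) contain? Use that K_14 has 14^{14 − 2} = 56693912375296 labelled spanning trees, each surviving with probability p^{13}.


K_14 has 14^{14 − 2} = 56693912375296 labelled spanning trees.
For each such spanning tree H, let X_H = 1 if all 13 edges of H are present in G. Then P[X_H = 1] = p^{13} = (5/7)^{13} = 1220703125/96889010407.
By linearity of expectation: E[X] = Σ_H E[X_H] = 56693912375296 · p^{13} = 56693912375296 · 1220703125/96889010407 = 5000000000000/7.
Numerically: E[X] ≈ 7.14286e+11.

E[X] = 56693912375296 · (5/7)^{13} = 5000000000000/7 ≈ 7.14286e+11.


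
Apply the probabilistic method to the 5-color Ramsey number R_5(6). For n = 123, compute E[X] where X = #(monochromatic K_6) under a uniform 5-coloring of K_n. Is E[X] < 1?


E[X] = C(123, 6) · 5^{1 − 15} = 4249404082 · 5^{−14} = 4249404082/6103515625.
As a reduced fraction: E[X] = 4249404082/6103515625 ≈ 0.6962224.
Is E[X] < 1? YES.
Since E[X] < 1, there exists a 5-coloring of K_{123} with no monochromatic K_6; hence R_5(6) > 123.

E[X] = 4249404082/6103515625 ≈ 0.6962224; E[X] < 1, so R_5(6) > 123.


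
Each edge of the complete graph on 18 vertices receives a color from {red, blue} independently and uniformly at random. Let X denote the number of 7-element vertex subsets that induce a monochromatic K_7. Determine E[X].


Let X = Σ_S X_S over the C(18, 7) = 31824 subsets S of size 7, where X_S = 1 if the K_7 on S is monochromatic.
For a fixed S, the K_7 on S has C(7, 2) = 21 edges. P[all 21 edges red] = (1/2)^21, and likewise for blue, so P[monochromatic] = 2·(1/2)^21 = 2^{1 − 21} = 1/1048576.
Summing: E[X] = C(18, 7) · 2^{1 − 21} = 31824 · 1/1048576 = 1989/65536.
Numerically: E[X] ≈ 0.03035.

E[X] = C(18,7)·2^(1−C(7,2)) = 1989/65536 ≈ 0.03035.


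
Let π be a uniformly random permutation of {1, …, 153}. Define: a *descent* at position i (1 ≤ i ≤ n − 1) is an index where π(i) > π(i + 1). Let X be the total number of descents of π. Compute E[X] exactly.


Write X = Σ X_I over i = 1, …, 152, with X_I the indicator of one descent.
There are 152 indicators.
For each fixed i, the pair (π(i), π(i+1)) is a uniformly random ordered pair of distinct values from {1, …, 153}; by symmetry P[π(i) > π(i+1)] = 1/2.
By linearity: E[X] = 152 · (1/2) = (153 − 1) · (1/2) = 76 ≈ 76.0000.

E[X] = 76 = 76.0000.


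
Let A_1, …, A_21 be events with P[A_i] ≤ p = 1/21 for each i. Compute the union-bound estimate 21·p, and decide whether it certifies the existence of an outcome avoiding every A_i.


Union bound: P[∪_{i=1}^{21} A_i] ≤ Σ_i P[A_i] ≤ 21·p = 21·(1/21) = 1.
Numerically: 1 ≈ 1.0000.
Is 1 < 1? NO.
Since the bound 1 is ≥ 1, the union bound is uninformative here; it does NOT by itself certify existence.

21·p = 1 ≈ 1.0000; existence NOT certified by the union bound.


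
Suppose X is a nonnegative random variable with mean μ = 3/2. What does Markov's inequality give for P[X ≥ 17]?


μ = E[X] = 3/2, a = 17.
Markov: P[X ≥ 17] ≤ μ/a = (3/2)/17 = 3/34.
Numerically: ≈ 0.08824.
(Since a = 17 > μ = 1.50000, the bound 3/34 is < 1 and informative.)

P[X ≥ 17] ≤ 3/34 ≈ 0.08824.


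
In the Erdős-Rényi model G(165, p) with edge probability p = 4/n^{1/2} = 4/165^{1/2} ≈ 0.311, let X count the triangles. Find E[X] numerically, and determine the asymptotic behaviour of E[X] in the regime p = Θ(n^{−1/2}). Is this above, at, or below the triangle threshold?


Number of potential triangles: C(165, 3) = 735130.
Each occurs with probability p³ ≈ (0.311)³ ≈ 3.01963e-02.
By linearity: E[X] = C(165, 3)·p³ ≈ 735130 · 3.01963e-02 ≈ 22198.223.
Since α = 1/2 < 1, p = c/n^{1/2} ≫ 1/n is above the triangle threshold p ~ 1/n. Asymptotically E[X] ~ (c³/6)·n^{3(1−α)} = (4³/6)·n^{1.5} → ∞; triangles are abundant w.h.p.

E[X] ≈ 22198.223; in regime p = Θ(1/n^{1/2}) E[X] diverges (above the triangle threshold p ~ 1/n).


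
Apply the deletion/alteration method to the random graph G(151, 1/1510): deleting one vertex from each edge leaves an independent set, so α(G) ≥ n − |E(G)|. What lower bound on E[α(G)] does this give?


E[|E(G)|] = C(151, 2)·p = 11325 · (1/1510) = 15/2.
E[α(G)] ≥ n − E[|E(G)|] = 151 − 15/2 = 287/2.
Numerically: ≈ 143.500.
(This is only a lower bound; the true E[α(G)] may be larger.)

E[α(G)] ≥ 287/2 ≈ 143.500.


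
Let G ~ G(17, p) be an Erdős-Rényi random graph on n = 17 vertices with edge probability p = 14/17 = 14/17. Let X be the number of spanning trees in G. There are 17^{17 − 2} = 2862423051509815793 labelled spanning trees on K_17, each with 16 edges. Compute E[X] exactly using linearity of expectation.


K_17 has 17^{17 − 2} = 2862423051509815793 labelled spanning trees.
For each such spanning tree H, let X_H = 1 if all 16 edges of H are present in G. Then P[X_H = 1] = p^{16} = (14/17)^{16} = 2177953337809371136/48661191875666868481.
Summing the indicators: E[X] = Σ_H E[X_H] = 2862423051509815793 · p^{16} = 2862423051509815793 · 2177953337809371136/48661191875666868481 = 2177953337809371136/17.
Numerically: E[X] ≈ 1.28115e+17.

E[X] = 2862423051509815793 · (14/17)^{16} = 2177953337809371136/17 ≈ 1.28115e+17.


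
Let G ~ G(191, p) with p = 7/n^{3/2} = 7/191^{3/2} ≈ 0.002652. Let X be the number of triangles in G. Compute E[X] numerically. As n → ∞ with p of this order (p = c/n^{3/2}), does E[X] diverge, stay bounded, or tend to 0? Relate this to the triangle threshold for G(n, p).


Number of potential triangles: C(191, 3) = 1143135.
Each occurs with probability p³ ≈ (0.002652)³ ≈ 1.864850e-08.
By linearity: E[X] = C(191, 3)·p³ ≈ 1143135 · 1.864850e-08 ≈ 0.0213.
Since α = 3/2 > 1, p = c/n^{3/2} = o(1/n) is below the triangle threshold p ~ 1/n. Asymptotically E[X] ~ (c³/6)·n^{3(1−α)} = (7³/6)·n^{-1.5} → 0, so by Markov's inequality G has no triangles w.h.p.

E[X] ≈ 0.0213; in regime p = Θ(1/n^{3/2}) E[X] tends to 0 (below the triangle threshold p ~ 1/n).


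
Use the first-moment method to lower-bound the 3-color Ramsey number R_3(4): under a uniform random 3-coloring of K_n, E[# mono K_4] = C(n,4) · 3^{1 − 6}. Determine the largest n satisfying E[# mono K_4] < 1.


We need C(n, 4) · 3^{1 − 6} < 1, i.e. C(n, 4) < 3^{6 − 1} = 243.
Check values of n near the boundary:
  n = 9: C(9, 4) = 126; 126 < 243? YES
  n = 10: C(10, 4) = 210; 210 < 243? YES
  n = 11: C(11, 4) = 330; 330 < 243? NO
  n = 12: C(12, 4) = 495; 495 < 243? NO
  n = 13: C(13, 4) = 715; 715 < 243? NO
The largest n with C(n, 4) < 243 is n = 10 (where E[X] = 70/81 ≈ 0.864). Hence R_3(4) > 10, i.e. R_3(4) ≥ 11.

Largest n = 10; hence R_3(4) > 10.


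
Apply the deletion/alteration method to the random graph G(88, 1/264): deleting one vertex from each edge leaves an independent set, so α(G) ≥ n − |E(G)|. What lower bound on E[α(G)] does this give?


E[|E(G)|] = C(88, 2)·p = 3828 · (1/264) = 29/2.
E[α(G)] ≥ n − E[|E(G)|] = 88 − 29/2 = 147/2.
Numerically: ≈ 73.5000.
(This is only a lower bound; the true E[α(G)] may be larger.)

E[α(G)] ≥ 147/2 ≈ 73.5000.


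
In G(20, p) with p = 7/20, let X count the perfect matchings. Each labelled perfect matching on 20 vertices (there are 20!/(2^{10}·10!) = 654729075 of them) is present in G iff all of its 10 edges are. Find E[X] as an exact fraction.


K_20 has 20!/(2^{10}·10!) = 654729075 labelled perfect matchings.
For each such perfect matching H, let X_H = 1 if all 10 edges of H are present in G. Then P[X_H = 1] = p^{10} = (7/20)^{10} = 282475249/10240000000000.
By linearity of expectation: E[X] = Σ_H E[X_H] = 654729075 · p^{10} = 654729075 · 282475249/10240000000000 = 7397790339526587/409600000000.
Numerically: E[X] ≈ 1.806e+04.

E[X] = 654729075 · (7/20)^{10} = 7397790339526587/409600000000 ≈ 1.806e+04.


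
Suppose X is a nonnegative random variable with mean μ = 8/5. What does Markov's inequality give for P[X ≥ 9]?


μ = E[X] = 8/5, a = 9.
Markov: P[X ≥ 9] ≤ μ/a = (8/5)/9 = 8/45.
Numerically: ≈ 0.1778.
(Since a = 9 > μ = 1.6000, the bound 8/45 is < 1 and informative.)

P[X ≥ 9] ≤ 8/45 ≈ 0.1778.


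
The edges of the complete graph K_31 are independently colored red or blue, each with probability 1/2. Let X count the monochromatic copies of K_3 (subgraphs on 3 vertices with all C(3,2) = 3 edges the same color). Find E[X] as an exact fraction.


Let X = Σ_S X_S over the C(31, 3) = 4495 subsets S of size 3, where X_S = 1 if the K_3 on S is monochromatic.
For a fixed S, the K_3 on S has C(3, 2) = 3 edges. P[all 3 edges red] = (1/2)^3, and likewise for blue, so P[monochromatic] = 2·(1/2)^3 = 2^{1 − 3} = 1/4.
Summing: E[X] = C(31, 3) · 2^{1 − 3} = 4495 · 1/4 = 4495/4.
Numerically: E[X] ≈ 1123.7500.

E[X] = C(31,3)·2^(1−C(3,2)) = 4495/4 ≈ 1123.7500.


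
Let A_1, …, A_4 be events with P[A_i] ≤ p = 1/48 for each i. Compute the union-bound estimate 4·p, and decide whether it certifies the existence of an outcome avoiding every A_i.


Union bound: P[∪_{i=1}^{4} A_i] ≤ Σ_i P[A_i] ≤ 4·p = 4·(1/48) = 1/12.
Numerically: 1/12 ≈ 0.08333.
Is 1/12 < 1? YES.
Since P[∪ A_i] ≤ 1/12 < 1, the complement has P[∩ A_i^c] ≥ 1 − 1/12 = 11/12 > 0, so some outcome avoids every A_i.

4·p = 1/12 ≈ 0.08333; existence CERTIFIED by the union bound.


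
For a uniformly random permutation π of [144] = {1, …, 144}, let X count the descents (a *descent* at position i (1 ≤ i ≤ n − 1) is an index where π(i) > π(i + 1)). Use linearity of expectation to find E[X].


Write X = Σ X_I over i = 1, …, 143, with X_I the indicator of one descent.
There are 143 indicators.
For each fixed i, the pair (π(i), π(i+1)) is a uniformly random ordered pair of distinct values from {1, …, 144}; by symmetry P[π(i) > π(i+1)] = 1/2.
By linearity: E[X] = 143 · (1/2) = (144 − 1) · (1/2) = 143/2 ≈ 71.5000.

E[X] = 143/2 = 71.5000.


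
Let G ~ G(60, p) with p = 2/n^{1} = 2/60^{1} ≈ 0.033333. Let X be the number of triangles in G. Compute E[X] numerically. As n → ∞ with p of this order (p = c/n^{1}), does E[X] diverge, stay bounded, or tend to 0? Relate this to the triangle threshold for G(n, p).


Number of potential triangles: C(60, 3) = 34220.
Each occurs with probability p³ ≈ (0.033333)³ ≈ 3.7037037e-05.
By linearity: E[X] = C(60, 3)·p³ ≈ 34220 · 3.7037037e-05 ≈ 1.26741.
Here α = 1, so p = 2/n is exactly at the triangle threshold p ~ 1/n. Asymptotically E[X] → c³/6 = 2³/6 = 4/3 ≈ 1.33333, a bounded constant. In this regime the triangle count is asymptotically Poisson(c³/6).

E[X] ≈ 1.26741; in regime p = Θ(1/n^{1}) E[X] stays bounded (at the triangle threshold p ~ 1/n).


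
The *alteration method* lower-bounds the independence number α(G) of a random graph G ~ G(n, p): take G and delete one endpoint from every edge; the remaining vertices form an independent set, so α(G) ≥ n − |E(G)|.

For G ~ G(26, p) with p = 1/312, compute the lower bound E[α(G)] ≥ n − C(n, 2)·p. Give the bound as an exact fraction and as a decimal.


E[|E(G)|] = C(26, 2)·p = 325 · (1/312) = 25/24.
E[α(G)] ≥ n − E[|E(G)|] = 26 − 25/24 = 599/24.
Numerically: ≈ 24.958333.
(This is only a lower bound; the true E[α(G)] may be larger.)

E[α(G)] ≥ 599/24 ≈ 24.958333.


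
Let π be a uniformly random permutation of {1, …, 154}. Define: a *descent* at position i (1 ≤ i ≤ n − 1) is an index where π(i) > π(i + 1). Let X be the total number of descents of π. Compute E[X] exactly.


Write X = Σ X_I over i = 1, …, 153, with X_I the indicator of one descent.
There are 153 indicators.
For each fixed i, the pair (π(i), π(i+1)) is a uniformly random ordered pair of distinct values from {1, …, 154}; by symmetry P[π(i) > π(i+1)] = 1/2.
By linearity: E[X] = 153 · (1/2) = (154 − 1) · (1/2) = 153/2 ≈ 76.500000.

E[X] = 153/2 = 76.500000.


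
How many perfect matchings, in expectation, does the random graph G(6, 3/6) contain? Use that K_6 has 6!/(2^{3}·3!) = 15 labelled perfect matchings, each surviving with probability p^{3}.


K_6 has 6!/(2^{3}·3!) = 15 labelled perfect matchings.
For each such perfect matching H, let X_H = 1 if all 3 edges of H are present in G. Then P[X_H = 1] = p^{3} = (1/2)^{3} = 1/8.
By linearity: E[X] = Σ_H E[X_H] = 15 · p^{3} = 15 · 1/8 = 15/8.
Numerically: E[X] ≈ 1.875.

E[X] = 15 · (1/2)^{3} = 15/8 ≈ 1.875.


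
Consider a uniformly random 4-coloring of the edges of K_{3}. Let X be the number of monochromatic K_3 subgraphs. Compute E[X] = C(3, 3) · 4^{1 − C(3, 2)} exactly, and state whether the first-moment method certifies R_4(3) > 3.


E[X] = C(3, 3) · 4^{1 − 3} = 1 · 4^{−2} = 1/16.
As a reduced fraction: E[X] = 1/16 ≈ 0.0625.
Is E[X] < 1? YES.
Since E[X] < 1, there exists a 4-coloring of K_{3} with no monochromatic K_3; hence R_4(3) > 3.

E[X] = 1/16 ≈ 0.0625; E[X] < 1, so R_4(3) > 3.


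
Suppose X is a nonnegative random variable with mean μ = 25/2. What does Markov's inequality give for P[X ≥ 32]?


μ = E[X] = 25/2, a = 32.
Markov: P[X ≥ 32] ≤ μ/a = (25/2)/32 = 25/64.
Numerically: ≈ 0.3906.
(Since a = 32 > μ = 12.5000, the bound 25/64 is < 1 and informative.)

P[X ≥ 32] ≤ 25/64 ≈ 0.3906.


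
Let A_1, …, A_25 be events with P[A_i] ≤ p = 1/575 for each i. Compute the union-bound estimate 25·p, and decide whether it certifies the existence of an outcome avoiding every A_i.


Union bound: P[∪_{i=1}^{25} A_i] ≤ Σ_i P[A_i] ≤ 25·p = 25·(1/575) = 1/23.
Numerically: 1/23 ≈ 0.04348.
Is 1/23 < 1? YES.
Since P[∪ A_i] ≤ 1/23 < 1, the complement has P[∩ A_i^c] ≥ 1 − 1/23 = 22/23 > 0, so some outcome avoids every A_i.

25·p = 1/23 ≈ 0.04348; existence CERTIFIED by the union bound.


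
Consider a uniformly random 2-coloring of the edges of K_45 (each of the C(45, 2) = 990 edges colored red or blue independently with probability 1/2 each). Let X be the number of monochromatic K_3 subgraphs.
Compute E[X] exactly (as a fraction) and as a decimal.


Let X = Σ_S X_S over the C(45, 3) = 14190 subsets S of size 3, where X_S = 1 if the K_3 on S is monochromatic.
For a fixed S, the K_3 on S has C(3, 2) = 3 edges. P[all 3 edges red] = (1/2)^3, and likewise for blue, so P[monochromatic] = 2·(1/2)^3 = 2^{1 − 3} = 1/4.
By linearity of expectation: E[X] = C(45, 3) · 2^{1 − 3} = 14190 · 1/4 = 7095/2.
Numerically: E[X] ≈ 3547.500.

E[X] = C(45,3)·2^(1−C(3,2)) = 7095/2 ≈ 3547.500.


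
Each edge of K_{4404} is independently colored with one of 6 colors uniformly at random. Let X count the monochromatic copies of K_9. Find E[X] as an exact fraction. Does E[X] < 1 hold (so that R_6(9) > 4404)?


E[X] = C(4404, 9) · 6^{1 − 36} = 1703375445537161676647015880 · 6^{−35} = 1703375445537161676647015880/1719070799748422591028658176.
As a reduced fraction: E[X] = 70973976897381736526958995/71627949989517607959527424 ≈ 0.991.
Is E[X] < 1? YES.
Since E[X] < 1, there exists a 6-coloring of K_{4404} with no monochromatic K_9; hence R_6(9) > 4404.

E[X] = 70973976897381736526958995/71627949989517607959527424 ≈ 0.991; E[X] < 1, so R_6(9) > 4404.


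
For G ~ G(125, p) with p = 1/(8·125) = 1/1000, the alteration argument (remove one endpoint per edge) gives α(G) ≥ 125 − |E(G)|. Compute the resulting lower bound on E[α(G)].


E[|E(G)|] = C(125, 2)·p = 7750 · (1/1000) = 31/4.
E[α(G)] ≥ n − E[|E(G)|] = 125 − 31/4 = 469/4.
Numerically: ≈ 117.2500.
(This is only a lower bound; the true E[α(G)] may be larger.)

E[α(G)] ≥ 469/4 ≈ 117.2500.


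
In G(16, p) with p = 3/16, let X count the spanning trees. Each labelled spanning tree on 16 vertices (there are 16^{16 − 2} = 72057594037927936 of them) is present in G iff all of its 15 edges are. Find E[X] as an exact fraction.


K_16 has 16^{16 − 2} = 72057594037927936 labelled spanning trees.
For each such spanning tree H, let X_H = 1 if all 15 edges of H are present in G. Then P[X_H = 1] = p^{15} = (3/16)^{15} = 14348907/1152921504606846976.
By linearity: E[X] = Σ_H E[X_H] = 72057594037927936 · p^{15} = 72057594037927936 · 14348907/1152921504606846976 = 14348907/16.
Numerically: E[X] ≈ 896807.

E[X] = 72057594037927936 · (3/16)^{15} = 14348907/16 ≈ 896807.


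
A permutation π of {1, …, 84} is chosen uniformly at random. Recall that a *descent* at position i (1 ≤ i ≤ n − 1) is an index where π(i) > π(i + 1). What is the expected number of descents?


Write X = Σ X_I over i = 1, …, 83, with X_I the indicator of one descent.
There are 83 indicators.
For each fixed i, the pair (π(i), π(i+1)) is a uniformly random ordered pair of distinct values from {1, …, 84}; by symmetry P[π(i) > π(i+1)] = 1/2.
By linearity: E[X] = 83 · (1/2) = (84 − 1) · (1/2) = 83/2 ≈ 41.5000.

E[X] = 83/2 = 41.5000.


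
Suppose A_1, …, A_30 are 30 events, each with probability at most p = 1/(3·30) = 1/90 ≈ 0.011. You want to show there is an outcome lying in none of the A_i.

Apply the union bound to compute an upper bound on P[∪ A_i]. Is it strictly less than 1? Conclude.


Union bound: P[∪_{i=1}^{30} A_i] ≤ Σ_i P[A_i] ≤ 30·p = 30·(1/90) = 1/3.
Numerically: 1/3 ≈ 0.333.
Is 1/3 < 1? YES.
Since P[∪ A_i] ≤ 1/3 < 1, the complement has P[∩ A_i^c] ≥ 1 − 1/3 = 2/3 > 0, so some outcome avoids every A_i.

30·p = 1/3 ≈ 0.333; existence CERTIFIED by the union bound.


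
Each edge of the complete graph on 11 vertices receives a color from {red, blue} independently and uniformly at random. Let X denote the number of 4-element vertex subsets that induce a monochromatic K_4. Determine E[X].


Let X = Σ_S X_S over the C(11, 4) = 330 subsets S of size 4, where X_S = 1 if the K_4 on S is monochromatic.
For a fixed S, the K_4 on S has C(4, 2) = 6 edges. P[all 6 edges red] = (1/2)^6, and likewise for blue, so P[monochromatic] = 2·(1/2)^6 = 2^{1 − 6} = 1/32.
By linearity: E[X] = C(11, 4) · 2^{1 − 6} = 330 · 1/32 = 165/16.
Numerically: E[X] ≈ 10.31250.

E[X] = C(11,4)·2^(1−C(4,2)) = 165/16 ≈ 10.31250.


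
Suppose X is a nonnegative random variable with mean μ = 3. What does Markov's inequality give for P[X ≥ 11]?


μ = E[X] = 3, a = 11.
Markov: P[X ≥ 11] ≤ μ/a = (3)/11 = 3/11.
Numerically: ≈ 0.27273.
(Since a = 11 > μ = 3.00000, the bound 3/11 is < 1 and informative.)

P[X ≥ 11] ≤ 3/11 ≈ 0.27273.


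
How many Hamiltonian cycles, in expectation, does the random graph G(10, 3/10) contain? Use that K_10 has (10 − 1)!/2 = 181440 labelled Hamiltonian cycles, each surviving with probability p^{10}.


K_10 has (10 − 1)!/2 = 181440 labelled Hamiltonian cycles.
For each such Hamiltonian cycle H, let X_H = 1 if all 10 edges of H are present in G. Then P[X_H = 1] = p^{10} = (3/10)^{10} = 59049/10000000000.
By linearity: E[X] = Σ_H E[X_H] = 181440 · p^{10} = 181440 · 59049/10000000000 = 33480783/31250000.
Numerically: E[X] ≈ 1.07.

E[X] = 181440 · (3/10)^{10} = 33480783/31250000 ≈ 1.07.


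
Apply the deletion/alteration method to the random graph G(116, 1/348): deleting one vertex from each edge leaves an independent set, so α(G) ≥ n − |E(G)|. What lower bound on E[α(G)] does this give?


E[|E(G)|] = C(116, 2)·p = 6670 · (1/348) = 115/6.
E[α(G)] ≥ n − E[|E(G)|] = 116 − 115/6 = 581/6.
Numerically: ≈ 96.83333.
(This is only a lower bound; the true E[α(G)] may be larger.)

E[α(G)] ≥ 581/6 ≈ 96.83333.


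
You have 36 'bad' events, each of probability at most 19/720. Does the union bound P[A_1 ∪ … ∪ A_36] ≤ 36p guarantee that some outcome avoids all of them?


Union bound: P[∪_{i=1}^{36} A_i] ≤ Σ_i P[A_i] ≤ 36·p = 36·(19/720) = 19/20.
Numerically: 19/20 ≈ 0.9500.
Is 19/20 < 1? YES.
Since P[∪ A_i] ≤ 19/20 < 1, the complement has P[∩ A_i^c] ≥ 1 − 19/20 = 1/20 > 0, so some outcome avoids every A_i.

36·p = 19/20 ≈ 0.9500; existence CERTIFIED by the union bound.


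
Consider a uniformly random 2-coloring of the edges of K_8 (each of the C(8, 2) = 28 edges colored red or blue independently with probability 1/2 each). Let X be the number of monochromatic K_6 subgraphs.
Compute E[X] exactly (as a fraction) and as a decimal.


Let X = Σ_S X_S over the C(8, 6) = 28 subsets S of size 6, where X_S = 1 if the K_6 on S is monochromatic.
For a fixed S, the K_6 on S has C(6, 2) = 15 edges. P[all 15 edges red] = (1/2)^15, and likewise for blue, so P[monochromatic] = 2·(1/2)^15 = 2^{1 − 15} = 1/16384.
Summing: E[X] = C(8, 6) · 2^{1 − 15} = 28 · 1/16384 = 7/4096.
Numerically: E[X] ≈ 0.001709.

E[X] = C(8,6)·2^(1−C(6,2)) = 7/4096 ≈ 0.001709.


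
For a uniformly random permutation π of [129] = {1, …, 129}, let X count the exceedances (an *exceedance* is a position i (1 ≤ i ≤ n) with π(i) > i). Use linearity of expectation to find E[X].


Write X = Σ_{i=1}^{129} X_i, where X_i = 1_{π(i) > i}.
For each fixed i, π(i) is uniform over {1, …, 129} (marginal of a uniform permutation), so P[π(i) > i] = (n − i)/n. Summing: Σ_{i=1}^{129} (n − i)/n = (0 + 1 + … + 128)/129 = 129(129 − 1)/(2·129) = (129 − 1)/2.
Hence E[X] = Σ_{i=1}^{129} (129 − i)/129 = 64 ≈ 64.00000.

E[X] = 64 = 64.00000.
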